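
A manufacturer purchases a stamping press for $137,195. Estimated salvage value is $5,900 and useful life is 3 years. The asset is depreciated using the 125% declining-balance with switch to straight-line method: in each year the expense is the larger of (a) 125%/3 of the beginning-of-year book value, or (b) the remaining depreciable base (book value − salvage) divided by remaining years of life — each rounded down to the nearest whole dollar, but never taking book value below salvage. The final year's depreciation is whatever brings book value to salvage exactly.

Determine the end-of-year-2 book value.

Depreciable base = $137,195 − $5,900 = $131,295.
Year 1: DB = ⌊$137,195 × 125%/3⌋ = $57,164; SL = ⌊$131,295/3⌋ = $43,765 → take DB $57,164. Book value $80,031.
Year 2: DB = ⌊$80,031 × 125%/3⌋ = $33,346; SL = ⌊$74,131/2⌋ = $37,065 → take SL $37,065. Book value $42,966.

$42,966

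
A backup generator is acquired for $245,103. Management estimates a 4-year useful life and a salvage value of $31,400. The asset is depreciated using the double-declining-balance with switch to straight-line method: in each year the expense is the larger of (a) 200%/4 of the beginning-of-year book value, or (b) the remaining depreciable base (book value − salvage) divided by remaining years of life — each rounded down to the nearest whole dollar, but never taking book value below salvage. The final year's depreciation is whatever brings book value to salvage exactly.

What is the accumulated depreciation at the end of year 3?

$213,703

Depreciable base = $245,103 − $31,400 = $213,703.
Year 1: DB = ⌊$245,103 × 200%/4⌋ = $122,551; SL = ⌊$213,703/4⌋ = $53,425 → take DB $122,551. Book value $122,552.
Year 2: DB = ⌊$122,552 × 200%/4⌋ = $61,276; SL = ⌊$91,152/3⌋ = $30,384 → take DB $61,276. Book value $61,276.
Year 3: DB = ⌊$61,276 × 200%/4⌋ = $30,638; SL = ⌊$29,876/2⌋ = $14,938 → take DB $30,638, capped at $29,876. Book value $31,400.
Accumulated through year 3 = $245,103 − $31,400 = $213,703.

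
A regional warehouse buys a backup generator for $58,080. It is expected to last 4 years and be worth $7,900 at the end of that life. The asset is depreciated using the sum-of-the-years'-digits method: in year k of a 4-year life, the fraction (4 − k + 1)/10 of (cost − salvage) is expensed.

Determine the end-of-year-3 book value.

$12,918

Depreciable base = $58,080 − $7,900 = $50,180.
Sum of the years' digits = 4+3+2+1 = 10.
Year 1: $50,180 × 4/10 = $20,072. Book value $38,008.
Year 2: $50,180 × 3/10 = $15,054. Book value $22,954.
Year 3: $50,180 × 2/10 = $10,036. Book value $12,918.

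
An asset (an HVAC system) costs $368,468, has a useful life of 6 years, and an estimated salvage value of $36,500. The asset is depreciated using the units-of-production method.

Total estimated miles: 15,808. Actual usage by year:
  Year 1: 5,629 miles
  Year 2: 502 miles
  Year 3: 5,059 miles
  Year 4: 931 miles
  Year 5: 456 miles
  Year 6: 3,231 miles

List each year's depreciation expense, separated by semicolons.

$118,209; $10,542; $106,239; $19,551; $9,576; $67,851

Depreciable base = $368,468 − $36,500 = $331,968.
Rate = $331,968 / 15,808 miles = $21 per mile.
Year 1: 5,629 × $21 = $118,209. Book value $250,259.
Year 2: 502 × $21 = $10,542. Book value $239,717.
Year 3: 5,059 × $21 = $106,239. Book value $133,478.
Year 4: 931 × $21 = $19,551. Book value $113,927.
Year 5: 456 × $21 = $9,576. Book value $104,351.
Year 6: 3,231 × $21 = $67,851. Book value $36,500.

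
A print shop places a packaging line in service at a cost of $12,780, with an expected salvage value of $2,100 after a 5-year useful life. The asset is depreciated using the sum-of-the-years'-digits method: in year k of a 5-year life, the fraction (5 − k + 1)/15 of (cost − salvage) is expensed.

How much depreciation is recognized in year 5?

$712

Depreciable base = $12,780 − $2,100 = $10,680.
Sum of the years' digits = 5+4+3+2+1 = 15.
Year 1: $10,680 × 5/15 = $3,560. Book value $9,220.
Year 2: $10,680 × 4/15 = $2,848. Book value $6,372.
Year 3: $10,680 × 3/15 = $2,136. Book value $4,236.
Year 4: $10,680 × 2/15 = $1,424. Book value $2,812.
Year 5: $10,680 × 1/15 = $712. Book value $2,100.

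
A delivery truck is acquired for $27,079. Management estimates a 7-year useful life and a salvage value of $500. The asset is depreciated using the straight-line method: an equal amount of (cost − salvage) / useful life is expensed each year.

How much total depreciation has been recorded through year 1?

$3,797

Depreciable base = $27,079 − $500 = $26,579.
Annual expense = $26,579 / 7 = $3,797.
End of year 1: book value $23,282.
Accumulated through year 1 = $27,079 − $23,282 = $3,797.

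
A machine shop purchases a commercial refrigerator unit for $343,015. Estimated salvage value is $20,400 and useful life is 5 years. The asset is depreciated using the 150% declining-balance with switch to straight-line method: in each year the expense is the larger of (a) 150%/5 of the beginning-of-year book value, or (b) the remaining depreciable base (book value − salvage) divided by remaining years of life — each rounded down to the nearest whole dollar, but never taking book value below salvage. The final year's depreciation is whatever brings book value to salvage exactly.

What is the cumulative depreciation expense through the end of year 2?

$174,937

Depreciable base = $343,015 − $20,400 = $322,615.
Year 1: DB = ⌊$343,015 × 150%/5⌋ = $102,904; SL = ⌊$322,615/5⌋ = $64,523 → take DB $102,904. Book value $240,111.
Year 2: DB = ⌊$240,111 × 150%/5⌋ = $72,033; SL = ⌊$219,711/4⌋ = $54,927 → take DB $72,033. Book value $168,078.
Accumulated through year 2 = $343,015 − $168,078 = $174,937.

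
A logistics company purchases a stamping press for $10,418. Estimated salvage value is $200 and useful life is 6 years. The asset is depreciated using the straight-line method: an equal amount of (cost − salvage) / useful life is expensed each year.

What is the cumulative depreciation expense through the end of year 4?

$6,812

Depreciable base = $10,418 − $200 = $10,218.
Annual expense = $10,218 / 6 = $1,703.
End of year 1: book value $8,715.
End of year 2: book value $7,012.
End of year 3: book value $5,309.
End of year 4: book value $3,606.
Accumulated through year 4 = $10,418 − $3,606 = $6,812.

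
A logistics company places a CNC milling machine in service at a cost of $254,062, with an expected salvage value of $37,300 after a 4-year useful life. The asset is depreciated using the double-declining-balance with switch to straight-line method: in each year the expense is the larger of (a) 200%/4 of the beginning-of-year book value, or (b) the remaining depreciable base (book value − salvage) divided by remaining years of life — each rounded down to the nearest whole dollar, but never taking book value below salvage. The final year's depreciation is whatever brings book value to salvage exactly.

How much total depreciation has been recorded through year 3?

$216,762

Depreciable base = $254,062 − $37,300 = $216,762.
Year 1: DB = ⌊$254,062 × 200%/4⌋ = $127,031; SL = ⌊$216,762/4⌋ = $54,190 → take DB $127,031. Book value $127,031.
Year 2: DB = ⌊$127,031 × 200%/4⌋ = $63,515; SL = ⌊$89,731/3⌋ = $29,910 → take DB $63,515. Book value $63,516.
Year 3: DB = ⌊$63,516 × 200%/4⌋ = $31,758; SL = ⌊$26,216/2⌋ = $13,108 → take DB $31,758, capped at $26,216. Book value $37,300.
Accumulated through year 3 = $254,062 − $37,300 = $216,762.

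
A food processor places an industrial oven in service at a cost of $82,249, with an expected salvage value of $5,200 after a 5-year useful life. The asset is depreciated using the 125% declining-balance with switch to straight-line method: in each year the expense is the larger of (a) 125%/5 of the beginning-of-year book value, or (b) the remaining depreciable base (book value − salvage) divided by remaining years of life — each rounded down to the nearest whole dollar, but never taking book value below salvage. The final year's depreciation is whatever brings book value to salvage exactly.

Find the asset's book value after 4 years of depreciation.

$18,889

Depreciable base = $82,249 − $5,200 = $77,049.
Year 1: DB = ⌊$82,249 × 125%/5⌋ = $20,562; SL = ⌊$77,049/5⌋ = $15,409 → take DB $20,562. Book value $61,687.
Year 2: DB = ⌊$61,687 × 125%/5⌋ = $15,421; SL = ⌊$56,487/4⌋ = $14,121 → take DB $15,421. Book value $46,266.
Year 3: DB = ⌊$46,266 × 125%/5⌋ = $11,566; SL = ⌊$41,066/3⌋ = $13,688 → take SL $13,688. Book value $32,578.
Year 4: DB = ⌊$32,578 × 125%/5⌋ = $8,144; SL = ⌊$27,378/2⌋ = $13,689 → take SL $13,689. Book value $18,889.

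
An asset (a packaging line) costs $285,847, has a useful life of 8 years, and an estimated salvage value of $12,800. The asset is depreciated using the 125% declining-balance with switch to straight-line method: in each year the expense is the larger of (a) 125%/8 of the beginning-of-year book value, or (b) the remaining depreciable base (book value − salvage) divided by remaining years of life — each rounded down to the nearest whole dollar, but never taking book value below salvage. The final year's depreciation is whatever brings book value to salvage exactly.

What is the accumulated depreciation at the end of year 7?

$241,266

Depreciable base = $285,847 − $12,800 = $273,047.
Year 1: DB = ⌊$285,847 × 125%/8⌋ = $44,663; SL = ⌊$273,047/8⌋ = $34,130 → take DB $44,663. Book value $241,184.
Year 2: DB = ⌊$241,184 × 125%/8⌋ = $37,685; SL = ⌊$228,384/7⌋ = $32,626 → take DB $37,685. Book value $203,499.
Year 3: DB = ⌊$203,499 × 125%/8⌋ = $31,796; SL = ⌊$190,699/6⌋ = $31,783 → take DB $31,796. Book value $171,703.
Year 4: DB = ⌊$171,703 × 125%/8⌋ = $26,828; SL = ⌊$158,903/5⌋ = $31,780 → take SL $31,780. Book value $139,923.
Year 5: DB = ⌊$139,923 × 125%/8⌋ = $21,862; SL = ⌊$127,123/4⌋ = $31,780 → take SL $31,780. Book value $108,143.
Year 6: DB = ⌊$108,143 × 125%/8⌋ = $16,897; SL = ⌊$95,343/3⌋ = $31,781 → take SL $31,781. Book value $76,362.
Year 7: DB = ⌊$76,362 × 125%/8⌋ = $11,931; SL = ⌊$63,562/2⌋ = $31,781 → take SL $31,781. Book value $44,581.
Accumulated through year 7 = $285,847 − $44,581 = $241,266.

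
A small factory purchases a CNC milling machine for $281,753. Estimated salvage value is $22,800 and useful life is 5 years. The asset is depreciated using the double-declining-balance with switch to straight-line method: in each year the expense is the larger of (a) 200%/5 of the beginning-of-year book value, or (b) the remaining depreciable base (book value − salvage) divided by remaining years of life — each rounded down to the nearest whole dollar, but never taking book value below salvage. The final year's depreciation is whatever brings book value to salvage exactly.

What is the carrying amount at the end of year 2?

$101,432

Depreciable base = $281,753 − $22,800 = $258,953.
Year 1: DB = ⌊$281,753 × 200%/5⌋ = $112,701; SL = ⌊$258,953/5⌋ = $51,790 → take DB $112,701. Book value $169,052.
Year 2: DB = ⌊$169,052 × 200%/5⌋ = $67,620; SL = ⌊$146,252/4⌋ = $36,563 → take DB $67,620. Book value $101,432.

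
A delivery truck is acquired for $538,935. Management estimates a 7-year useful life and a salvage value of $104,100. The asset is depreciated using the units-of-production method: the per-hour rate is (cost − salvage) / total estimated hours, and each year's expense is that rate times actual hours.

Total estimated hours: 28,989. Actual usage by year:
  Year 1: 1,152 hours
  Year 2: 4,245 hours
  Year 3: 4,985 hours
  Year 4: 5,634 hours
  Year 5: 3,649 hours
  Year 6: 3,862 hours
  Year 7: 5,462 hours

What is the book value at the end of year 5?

$243,960

Depreciable base = $538,935 − $104,100 = $434,835.
Rate = $434,835 / 28,989 hours = $15 per hour.
Year 1: 1,152 × $15 = $17,280. Book value $521,655.
Year 2: 4,245 × $15 = $63,675. Book value $457,980.
Year 3: 4,985 × $15 = $74,775. Book value $383,205.
Year 4: 5,634 × $15 = $84,510. Book value $298,695.
Year 5: 3,649 × $15 = $54,735. Book value $243,960.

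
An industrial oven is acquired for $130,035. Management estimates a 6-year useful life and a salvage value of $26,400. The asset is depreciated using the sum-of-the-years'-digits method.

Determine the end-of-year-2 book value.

$75,750

Depreciable base = $130,035 − $26,400 = $103,635.
Sum of the years' digits = 6+5+4+3+2+1 = 21.
Year 1: $103,635 × 6/21 = $29,610. Book value $100,425.
Year 2: $103,635 × 5/21 = $24,675. Book value $75,750.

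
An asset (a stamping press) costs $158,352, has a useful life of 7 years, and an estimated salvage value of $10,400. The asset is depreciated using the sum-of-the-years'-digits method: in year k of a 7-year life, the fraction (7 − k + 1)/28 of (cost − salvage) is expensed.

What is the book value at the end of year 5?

$26,252

Depreciable base = $158,352 − $10,400 = $147,952.
Sum of the years' digits = 7+6+5+4+3+2+1 = 28.
Year 1: $147,952 × 7/28 = $36,988. Book value $121,364.
Year 2: $147,952 × 6/28 = $31,704. Book value $89,660.
Year 3: $147,952 × 5/28 = $26,420. Book value $63,240.
Year 4: $147,952 × 4/28 = $21,136. Book value $42,104.
Year 5: $147,952 × 3/28 = $15,852. Book value $26,252.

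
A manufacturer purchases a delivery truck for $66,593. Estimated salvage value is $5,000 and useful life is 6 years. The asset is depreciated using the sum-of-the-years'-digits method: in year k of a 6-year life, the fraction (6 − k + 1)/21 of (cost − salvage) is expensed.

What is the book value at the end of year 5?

Depreciable base = $66,593 − $5,000 = $61,593.
Sum of the years' digits = 6+5+4+3+2+1 = 21.
Year 1: $61,593 × 6/21 = $17,598. Book value $48,995.
Year 2: $61,593 × 5/21 = $14,665. Book value $34,330.
Year 3: $61,593 × 4/21 = $11,732. Book value $22,598.
Year 4: $61,593 × 3/21 = $8,799. Book value $13,799.
Year 5: $61,593 × 2/21 = $5,866. Book value $7,933.

$7,933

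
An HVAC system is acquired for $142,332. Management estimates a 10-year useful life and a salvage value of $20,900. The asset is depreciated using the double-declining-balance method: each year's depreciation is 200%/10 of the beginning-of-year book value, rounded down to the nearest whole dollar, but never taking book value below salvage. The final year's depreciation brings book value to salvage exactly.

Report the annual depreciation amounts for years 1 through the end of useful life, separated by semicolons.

Depreciable base = $142,332 − $20,900 = $121,432.
Year 1: ⌊$142,332 × 200%/10⌋ = $28,466. Book value $113,866.
Year 2: ⌊$113,866 × 200%/10⌋ = $22,773. Book value $91,093.
Year 3: ⌊$91,093 × 200%/10⌋ = $18,218. Book value $72,875.
Year 4: ⌊$72,875 × 200%/10⌋ = $14,575. Book value $58,300.
Year 5: ⌊$58,300 × 200%/10⌋ = $11,660. Book value $46,640.
Year 6: ⌊$46,640 × 200%/10⌋ = $9,328. Book value $37,312.
Year 7: ⌊$37,312 × 200%/10⌋ = $7,462. Book value $29,850.
Year 8: ⌊$29,850 × 200%/10⌋ = $5,970. Book value $23,880.
Year 9: ⌊$23,880 × 200%/10⌋ = $4,776, capped at $2,980. Book value $20,900.
Year 10 (final): $20,900 − $20,900 = $0. Book value $20,900.

$28,466; $22,773; $18,218; $14,575; $11,660; $9,328; $7,462; $5,970; $2,980; $0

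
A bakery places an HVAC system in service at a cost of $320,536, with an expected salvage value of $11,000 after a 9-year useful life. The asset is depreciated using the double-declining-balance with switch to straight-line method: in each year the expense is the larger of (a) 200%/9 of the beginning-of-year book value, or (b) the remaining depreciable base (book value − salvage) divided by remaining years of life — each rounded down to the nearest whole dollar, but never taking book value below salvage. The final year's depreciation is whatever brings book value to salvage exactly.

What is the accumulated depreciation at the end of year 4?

Depreciable base = $320,536 − $11,000 = $309,536.
Year 1: DB = ⌊$320,536 × 200%/9⌋ = $71,230; SL = ⌊$309,536/9⌋ = $34,392 → take DB $71,230. Book value $249,306.
Year 2: DB = ⌊$249,306 × 200%/9⌋ = $55,401; SL = ⌊$238,306/8⌋ = $29,788 → take DB $55,401. Book value $193,905.
Year 3: DB = ⌊$193,905 × 200%/9⌋ = $43,090; SL = ⌊$182,905/7⌋ = $26,129 → take DB $43,090. Book value $150,815.
Year 4: DB = ⌊$150,815 × 200%/9⌋ = $33,514; SL = ⌊$139,815/6⌋ = $23,302 → take DB $33,514. Book value $117,301.
Accumulated through year 4 = $320,536 − $117,301 = $203,235.

$203,235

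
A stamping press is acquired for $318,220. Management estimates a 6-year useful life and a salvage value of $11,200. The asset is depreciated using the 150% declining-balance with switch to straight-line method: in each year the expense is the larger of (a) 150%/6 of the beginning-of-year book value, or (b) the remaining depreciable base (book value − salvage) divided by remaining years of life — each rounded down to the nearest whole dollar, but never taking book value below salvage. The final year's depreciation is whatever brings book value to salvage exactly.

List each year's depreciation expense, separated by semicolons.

Depreciable base = $318,220 − $11,200 = $307,020.
Year 1: DB = ⌊$318,220 × 150%/6⌋ = $79,555; SL = ⌊$307,020/6⌋ = $51,170 → take DB $79,555. Book value $238,665.
Year 2: DB = ⌊$238,665 × 150%/6⌋ = $59,666; SL = ⌊$227,465/5⌋ = $45,493 → take DB $59,666. Book value $178,999.
Year 3: DB = ⌊$178,999 × 150%/6⌋ = $44,749; SL = ⌊$167,799/4⌋ = $41,949 → take DB $44,749. Book value $134,250.
Year 4: DB = ⌊$134,250 × 150%/6⌋ = $33,562; SL = ⌊$123,050/3⌋ = $41,016 → take SL $41,016. Book value $93,234.
Year 5: DB = ⌊$93,234 × 150%/6⌋ = $23,308; SL = ⌊$82,034/2⌋ = $41,017 → take SL $41,017. Book value $52,217.
Year 6 (final): $52,217 − $11,200 = $41,017. Book value $11,200.

$79,555; $59,666; $44,749; $41,016; $41,017; $41,017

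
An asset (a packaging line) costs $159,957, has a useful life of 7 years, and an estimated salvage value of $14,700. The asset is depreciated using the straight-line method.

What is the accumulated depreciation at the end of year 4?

Depreciable base = $159,957 − $14,700 = $145,257.
Annual expense = $145,257 / 7 = $20,751.
End of year 1: book value $139,206.
End of year 2: book value $118,455.
End of year 3: book value $97,704.
End of year 4: book value $76,953.
Accumulated through year 4 = $159,957 − $76,953 = $83,004.

$83,004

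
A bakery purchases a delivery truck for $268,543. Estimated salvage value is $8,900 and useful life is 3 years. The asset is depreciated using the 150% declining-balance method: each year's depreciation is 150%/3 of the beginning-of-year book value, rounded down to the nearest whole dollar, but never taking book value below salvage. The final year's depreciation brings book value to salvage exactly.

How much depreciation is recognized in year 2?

Depreciable base = $268,543 − $8,900 = $259,643.
Year 1: ⌊$268,543 × 150%/3⌋ = $134,271. Book value $134,272.
Year 2: ⌊$134,272 × 150%/3⌋ = $67,136. Book value $67,136.

$67,136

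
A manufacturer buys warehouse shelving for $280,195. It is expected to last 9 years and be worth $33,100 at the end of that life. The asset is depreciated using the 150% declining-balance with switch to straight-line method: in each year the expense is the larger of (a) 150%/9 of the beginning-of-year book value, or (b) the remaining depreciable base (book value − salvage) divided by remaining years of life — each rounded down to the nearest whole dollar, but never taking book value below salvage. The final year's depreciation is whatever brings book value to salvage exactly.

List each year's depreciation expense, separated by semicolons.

Depreciable base = $280,195 − $33,100 = $247,095.
Year 1: DB = ⌊$280,195 × 150%/9⌋ = $46,699; SL = ⌊$247,095/9⌋ = $27,455 → take DB $46,699. Book value $233,496.
Year 2: DB = ⌊$233,496 × 150%/9⌋ = $38,916; SL = ⌊$200,396/8⌋ = $25,049 → take DB $38,916. Book value $194,580.
Year 3: DB = ⌊$194,580 × 150%/9⌋ = $32,430; SL = ⌊$161,480/7⌋ = $23,068 → take DB $32,430. Book value $162,150.
Year 4: DB = ⌊$162,150 × 150%/9⌋ = $27,025; SL = ⌊$129,050/6⌋ = $21,508 → take DB $27,025. Book value $135,125.
Year 5: DB = ⌊$135,125 × 150%/9⌋ = $22,520; SL = ⌊$102,025/5⌋ = $20,405 → take DB $22,520. Book value $112,605.
Year 6: DB = ⌊$112,605 × 150%/9⌋ = $18,767; SL = ⌊$79,505/4⌋ = $19,876 → take SL $19,876. Book value $92,729.
Year 7: DB = ⌊$92,729 × 150%/9⌋ = $15,454; SL = ⌊$59,629/3⌋ = $19,876 → take SL $19,876. Book value $72,853.
Year 8: DB = ⌊$72,853 × 150%/9⌋ = $12,142; SL = ⌊$39,753/2⌋ = $19,876 → take SL $19,876. Book value $52,977.
Year 9 (final): $52,977 − $33,100 = $19,877. Book value $33,100.

$46,699; $38,916; $32,430; $27,025; $22,520; $19,876; $19,876; $19,876; $19,877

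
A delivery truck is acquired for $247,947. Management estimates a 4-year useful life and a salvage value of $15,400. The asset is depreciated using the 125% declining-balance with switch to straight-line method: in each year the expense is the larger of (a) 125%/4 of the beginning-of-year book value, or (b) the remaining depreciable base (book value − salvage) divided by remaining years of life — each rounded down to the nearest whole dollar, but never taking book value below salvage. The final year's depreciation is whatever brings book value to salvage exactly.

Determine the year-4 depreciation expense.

$50,897

Depreciable base = $247,947 − $15,400 = $232,547.
Year 1: DB = ⌊$247,947 × 125%/4⌋ = $77,483; SL = ⌊$232,547/4⌋ = $58,136 → take DB $77,483. Book value $170,464.
Year 2: DB = ⌊$170,464 × 125%/4⌋ = $53,270; SL = ⌊$155,064/3⌋ = $51,688 → take DB $53,270. Book value $117,194.
Year 3: DB = ⌊$117,194 × 125%/4⌋ = $36,623; SL = ⌊$101,794/2⌋ = $50,897 → take SL $50,897. Book value $66,297.
Year 4 (final): $66,297 − $15,400 = $50,897. Book value $15,400.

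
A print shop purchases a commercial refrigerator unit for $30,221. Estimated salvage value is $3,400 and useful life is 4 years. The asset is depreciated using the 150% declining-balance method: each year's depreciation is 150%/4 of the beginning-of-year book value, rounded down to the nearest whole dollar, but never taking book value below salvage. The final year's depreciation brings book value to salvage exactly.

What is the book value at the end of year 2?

Depreciable base = $30,221 − $3,400 = $26,821.
Year 1: ⌊$30,221 × 150%/4⌋ = $11,332. Book value $18,889.
Year 2: ⌊$18,889 × 150%/4⌋ = $7,083. Book value $11,806.

$11,806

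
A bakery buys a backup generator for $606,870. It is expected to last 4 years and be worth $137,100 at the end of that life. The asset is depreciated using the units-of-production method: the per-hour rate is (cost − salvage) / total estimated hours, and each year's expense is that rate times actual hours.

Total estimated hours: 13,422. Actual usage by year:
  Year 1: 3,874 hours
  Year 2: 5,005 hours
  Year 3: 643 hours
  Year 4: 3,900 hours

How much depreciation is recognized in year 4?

Depreciable base = $606,870 − $137,100 = $469,770.
Rate = $469,770 / 13,422 hours = $35 per hour.
Year 1: 3,874 × $35 = $135,590. Book value $471,280.
Year 2: 5,005 × $35 = $175,175. Book value $296,105.
Year 3: 643 × $35 = $22,505. Book value $273,600.
Year 4: 3,900 × $35 = $136,500. Book value $137,100.

$136,500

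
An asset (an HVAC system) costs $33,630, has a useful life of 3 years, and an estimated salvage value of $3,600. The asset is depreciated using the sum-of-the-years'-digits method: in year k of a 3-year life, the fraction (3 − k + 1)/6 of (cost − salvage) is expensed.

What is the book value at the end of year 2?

$8,605

Depreciable base = $33,630 − $3,600 = $30,030.
Sum of the years' digits = 3+2+1 = 6.
Year 1: $30,030 × 3/6 = $15,015. Book value $18,615.
Year 2: $30,030 × 2/6 = $10,010. Book value $8,605.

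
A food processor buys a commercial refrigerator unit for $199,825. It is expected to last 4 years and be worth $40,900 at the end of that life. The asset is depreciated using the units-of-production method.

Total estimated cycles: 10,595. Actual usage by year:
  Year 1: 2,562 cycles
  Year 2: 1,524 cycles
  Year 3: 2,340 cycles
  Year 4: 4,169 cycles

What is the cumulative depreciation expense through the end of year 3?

$96,390

Depreciable base = $199,825 − $40,900 = $158,925.
Rate = $158,925 / 10,595 cycles = $15 per cycle.
Year 1: 2,562 × $15 = $38,430. Book value $161,395.
Year 2: 1,524 × $15 = $22,860. Book value $138,535.
Year 3: 2,340 × $15 = $35,100. Book value $103,435.
Accumulated through year 3 = $199,825 − $103,435 = $96,390.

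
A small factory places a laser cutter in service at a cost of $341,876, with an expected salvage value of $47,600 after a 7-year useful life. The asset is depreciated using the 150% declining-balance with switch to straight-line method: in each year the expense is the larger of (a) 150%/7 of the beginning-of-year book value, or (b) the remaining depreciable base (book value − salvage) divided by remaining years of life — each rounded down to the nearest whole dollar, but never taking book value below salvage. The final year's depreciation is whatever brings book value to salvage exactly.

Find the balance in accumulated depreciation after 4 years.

Depreciable base = $341,876 − $47,600 = $294,276.
Year 1: DB = ⌊$341,876 × 150%/7⌋ = $73,259; SL = ⌊$294,276/7⌋ = $42,039 → take DB $73,259. Book value $268,617.
Year 2: DB = ⌊$268,617 × 150%/7⌋ = $57,560; SL = ⌊$221,017/6⌋ = $36,836 → take DB $57,560. Book value $211,057.
Year 3: DB = ⌊$211,057 × 150%/7⌋ = $45,226; SL = ⌊$163,457/5⌋ = $32,691 → take DB $45,226. Book value $165,831.
Year 4: DB = ⌊$165,831 × 150%/7⌋ = $35,535; SL = ⌊$118,231/4⌋ = $29,557 → take DB $35,535. Book value $130,296.
Accumulated through year 4 = $341,876 − $130,296 = $211,580.

$211,580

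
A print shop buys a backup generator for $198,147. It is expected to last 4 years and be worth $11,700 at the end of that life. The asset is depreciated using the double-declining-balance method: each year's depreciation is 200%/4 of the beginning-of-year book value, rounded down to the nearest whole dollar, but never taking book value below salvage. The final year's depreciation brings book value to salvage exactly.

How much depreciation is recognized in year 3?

Depreciable base = $198,147 − $11,700 = $186,447.
Year 1: ⌊$198,147 × 200%/4⌋ = $99,073. Book value $99,074.
Year 2: ⌊$99,074 × 200%/4⌋ = $49,537. Book value $49,537.
Year 3: ⌊$49,537 × 200%/4⌋ = $24,768. Book value $24,769.

$24,768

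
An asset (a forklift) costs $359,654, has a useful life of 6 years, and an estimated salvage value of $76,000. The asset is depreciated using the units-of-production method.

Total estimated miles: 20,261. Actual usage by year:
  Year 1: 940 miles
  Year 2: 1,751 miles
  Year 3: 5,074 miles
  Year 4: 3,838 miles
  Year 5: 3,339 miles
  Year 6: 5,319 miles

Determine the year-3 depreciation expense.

Depreciable base = $359,654 − $76,000 = $283,654.
Rate = $283,654 / 20,261 miles = $14 per mile.
Year 1: 940 × $14 = $13,160. Book value $346,494.
Year 2: 1,751 × $14 = $24,514. Book value $321,980.
Year 3: 5,074 × $14 = $71,036. Book value $250,944.

$71,036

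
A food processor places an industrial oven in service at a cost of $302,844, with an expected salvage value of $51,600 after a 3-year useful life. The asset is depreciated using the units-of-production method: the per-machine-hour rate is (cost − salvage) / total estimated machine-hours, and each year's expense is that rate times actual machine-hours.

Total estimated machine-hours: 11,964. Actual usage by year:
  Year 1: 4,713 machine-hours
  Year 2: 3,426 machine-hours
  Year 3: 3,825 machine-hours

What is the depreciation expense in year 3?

Depreciable base = $302,844 − $51,600 = $251,244.
Rate = $251,244 / 11,964 machine-hours = $21 per machine-hour.
Year 1: 4,713 × $21 = $98,973. Book value $203,871.
Year 2: 3,426 × $21 = $71,946. Book value $131,925.
Year 3: 3,825 × $21 = $80,325. Book value $51,600.

$80,325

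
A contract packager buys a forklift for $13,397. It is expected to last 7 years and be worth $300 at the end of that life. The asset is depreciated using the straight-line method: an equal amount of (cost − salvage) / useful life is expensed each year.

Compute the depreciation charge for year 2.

Depreciable base = $13,397 − $300 = $13,097.
Annual expense = $13,097 / 7 = $1,871.

$1,871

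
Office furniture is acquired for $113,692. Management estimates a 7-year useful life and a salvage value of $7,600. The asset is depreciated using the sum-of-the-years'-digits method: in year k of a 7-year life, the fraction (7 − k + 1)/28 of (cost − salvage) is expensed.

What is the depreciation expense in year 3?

Depreciable base = $113,692 − $7,600 = $106,092.
Sum of the years' digits = 7+6+5+4+3+2+1 = 28.
Year 1: $106,092 × 7/28 = $26,523. Book value $87,169.
Year 2: $106,092 × 6/28 = $22,734. Book value $64,435.
Year 3: $106,092 × 5/28 = $18,945. Book value $45,490.

$18,945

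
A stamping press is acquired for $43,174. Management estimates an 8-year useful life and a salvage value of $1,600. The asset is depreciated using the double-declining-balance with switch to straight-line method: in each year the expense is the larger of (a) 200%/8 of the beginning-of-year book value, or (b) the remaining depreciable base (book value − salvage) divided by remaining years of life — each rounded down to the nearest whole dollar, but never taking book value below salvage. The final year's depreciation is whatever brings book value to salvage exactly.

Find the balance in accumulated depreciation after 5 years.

$32,927

Depreciable base = $43,174 − $1,600 = $41,574.
Year 1: DB = ⌊$43,174 × 200%/8⌋ = $10,793; SL = ⌊$41,574/8⌋ = $5,196 → take DB $10,793. Book value $32,381.
Year 2: DB = ⌊$32,381 × 200%/8⌋ = $8,095; SL = ⌊$30,781/7⌋ = $4,397 → take DB $8,095. Book value $24,286.
Year 3: DB = ⌊$24,286 × 200%/8⌋ = $6,071; SL = ⌊$22,686/6⌋ = $3,781 → take DB $6,071. Book value $18,215.
Year 4: DB = ⌊$18,215 × 200%/8⌋ = $4,553; SL = ⌊$16,615/5⌋ = $3,323 → take DB $4,553. Book value $13,662.
Year 5: DB = ⌊$13,662 × 200%/8⌋ = $3,415; SL = ⌊$12,062/4⌋ = $3,015 → take DB $3,415. Book value $10,247.
Accumulated through year 5 = $43,174 − $10,247 = $32,927.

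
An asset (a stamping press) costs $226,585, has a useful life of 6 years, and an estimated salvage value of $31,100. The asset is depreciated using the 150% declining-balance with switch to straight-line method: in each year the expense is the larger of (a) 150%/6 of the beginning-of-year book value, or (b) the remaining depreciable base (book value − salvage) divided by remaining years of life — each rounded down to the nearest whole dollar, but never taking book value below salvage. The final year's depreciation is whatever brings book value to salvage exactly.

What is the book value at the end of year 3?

$95,592

Depreciable base = $226,585 − $31,100 = $195,485.
Year 1: DB = ⌊$226,585 × 150%/6⌋ = $56,646; SL = ⌊$195,485/6⌋ = $32,580 → take DB $56,646. Book value $169,939.
Year 2: DB = ⌊$169,939 × 150%/6⌋ = $42,484; SL = ⌊$138,839/5⌋ = $27,767 → take DB $42,484. Book value $127,455.
Year 3: DB = ⌊$127,455 × 150%/6⌋ = $31,863; SL = ⌊$96,355/4⌋ = $24,088 → take DB $31,863. Book value $95,592.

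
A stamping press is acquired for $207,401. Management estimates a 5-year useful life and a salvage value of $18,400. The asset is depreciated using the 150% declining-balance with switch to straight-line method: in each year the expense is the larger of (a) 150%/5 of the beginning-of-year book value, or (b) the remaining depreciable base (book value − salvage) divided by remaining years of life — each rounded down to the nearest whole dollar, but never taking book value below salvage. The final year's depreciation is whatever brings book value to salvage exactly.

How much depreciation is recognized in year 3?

$30,488

Depreciable base = $207,401 − $18,400 = $189,001.
Year 1: DB = ⌊$207,401 × 150%/5⌋ = $62,220; SL = ⌊$189,001/5⌋ = $37,800 → take DB $62,220. Book value $145,181.
Year 2: DB = ⌊$145,181 × 150%/5⌋ = $43,554; SL = ⌊$126,781/4⌋ = $31,695 → take DB $43,554. Book value $101,627.
Year 3: DB = ⌊$101,627 × 150%/5⌋ = $30,488; SL = ⌊$83,227/3⌋ = $27,742 → take DB $30,488. Book value $71,139.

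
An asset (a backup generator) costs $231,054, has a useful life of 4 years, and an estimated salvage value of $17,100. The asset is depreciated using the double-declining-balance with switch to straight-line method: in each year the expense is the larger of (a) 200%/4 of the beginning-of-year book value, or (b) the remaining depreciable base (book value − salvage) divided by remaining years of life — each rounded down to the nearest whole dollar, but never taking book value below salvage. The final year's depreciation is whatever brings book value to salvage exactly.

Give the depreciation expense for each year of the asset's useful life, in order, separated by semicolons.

$115,527; $57,763; $28,882; $11,782

Depreciable base = $231,054 − $17,100 = $213,954.
Year 1: DB = ⌊$231,054 × 200%/4⌋ = $115,527; SL = ⌊$213,954/4⌋ = $53,488 → take DB $115,527. Book value $115,527.
Year 2: DB = ⌊$115,527 × 200%/4⌋ = $57,763; SL = ⌊$98,427/3⌋ = $32,809 → take DB $57,763. Book value $57,764.
Year 3: DB = ⌊$57,764 × 200%/4⌋ = $28,882; SL = ⌊$40,664/2⌋ = $20,332 → take DB $28,882. Book value $28,882.
Year 4 (final): $28,882 − $17,100 = $11,782. Book value $17,100.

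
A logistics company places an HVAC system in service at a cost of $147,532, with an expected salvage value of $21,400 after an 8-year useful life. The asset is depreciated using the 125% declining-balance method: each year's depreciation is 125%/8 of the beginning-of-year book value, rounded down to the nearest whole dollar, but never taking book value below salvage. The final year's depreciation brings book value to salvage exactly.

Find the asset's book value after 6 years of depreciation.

$53,234

Depreciable base = $147,532 − $21,400 = $126,132.
Year 1: ⌊$147,532 × 125%/8⌋ = $23,051. Book value $124,481.
Year 2: ⌊$124,481 × 125%/8⌋ = $19,450. Book value $105,031.
Year 3: ⌊$105,031 × 125%/8⌋ = $16,411. Book value $88,620.
Year 4: ⌊$88,620 × 125%/8⌋ = $13,846. Book value $74,774.
Year 5: ⌊$74,774 × 125%/8⌋ = $11,683. Book value $63,091.
Year 6: ⌊$63,091 × 125%/8⌋ = $9,857. Book value $53,234.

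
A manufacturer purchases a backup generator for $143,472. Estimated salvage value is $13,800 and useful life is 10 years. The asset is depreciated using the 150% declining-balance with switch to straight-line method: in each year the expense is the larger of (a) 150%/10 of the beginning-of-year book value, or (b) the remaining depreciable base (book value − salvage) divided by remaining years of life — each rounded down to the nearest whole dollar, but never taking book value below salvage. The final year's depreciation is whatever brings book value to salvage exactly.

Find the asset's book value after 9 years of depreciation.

Depreciable base = $143,472 − $13,800 = $129,672.
Year 1: DB = ⌊$143,472 × 150%/10⌋ = $21,520; SL = ⌊$129,672/10⌋ = $12,967 → take DB $21,520. Book value $121,952.
Year 2: DB = ⌊$121,952 × 150%/10⌋ = $18,292; SL = ⌊$108,152/9⌋ = $12,016 → take DB $18,292. Book value $103,660.
Year 3: DB = ⌊$103,660 × 150%/10⌋ = $15,549; SL = ⌊$89,860/8⌋ = $11,232 → take DB $15,549. Book value $88,111.
Year 4: DB = ⌊$88,111 × 150%/10⌋ = $13,216; SL = ⌊$74,311/7⌋ = $10,615 → take DB $13,216. Book value $74,895.
Year 5: DB = ⌊$74,895 × 150%/10⌋ = $11,234; SL = ⌊$61,095/6⌋ = $10,182 → take DB $11,234. Book value $63,661.
Year 6: DB = ⌊$63,661 × 150%/10⌋ = $9,549; SL = ⌊$49,861/5⌋ = $9,972 → take SL $9,972. Book value $53,689.
Year 7: DB = ⌊$53,689 × 150%/10⌋ = $8,053; SL = ⌊$39,889/4⌋ = $9,972 → take SL $9,972. Book value $43,717.
Year 8: DB = ⌊$43,717 × 150%/10⌋ = $6,557; SL = ⌊$29,917/3⌋ = $9,972 → take SL $9,972. Book value $33,745.
Year 9: DB = ⌊$33,745 × 150%/10⌋ = $5,061; SL = ⌊$19,945/2⌋ = $9,972 → take SL $9,972. Book value $23,773.

$23,773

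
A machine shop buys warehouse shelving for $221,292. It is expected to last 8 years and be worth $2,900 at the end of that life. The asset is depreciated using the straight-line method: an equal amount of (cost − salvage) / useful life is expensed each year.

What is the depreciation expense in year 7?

Depreciable base = $221,292 − $2,900 = $218,392.
Annual expense = $218,392 / 8 = $27,299.

$27,299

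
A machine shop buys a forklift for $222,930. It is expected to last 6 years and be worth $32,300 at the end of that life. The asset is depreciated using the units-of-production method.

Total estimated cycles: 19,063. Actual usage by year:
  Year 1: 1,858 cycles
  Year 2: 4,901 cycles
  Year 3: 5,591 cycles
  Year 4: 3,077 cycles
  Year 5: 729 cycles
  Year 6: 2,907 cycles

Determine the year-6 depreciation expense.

Depreciable base = $222,930 − $32,300 = $190,630.
Rate = $190,630 / 19,063 cycles = $10 per cycle.
Year 1: 1,858 × $10 = $18,580. Book value $204,350.
Year 2: 4,901 × $10 = $49,010. Book value $155,340.
Year 3: 5,591 × $10 = $55,910. Book value $99,430.
Year 4: 3,077 × $10 = $30,770. Book value $68,660.
Year 5: 729 × $10 = $7,290. Book value $61,370.
Year 6: 2,907 × $10 = $29,070. Book value $32,300.

$29,070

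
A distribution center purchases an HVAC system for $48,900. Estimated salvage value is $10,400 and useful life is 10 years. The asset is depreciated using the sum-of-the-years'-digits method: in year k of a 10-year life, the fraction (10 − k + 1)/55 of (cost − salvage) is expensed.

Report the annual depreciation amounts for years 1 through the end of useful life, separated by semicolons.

$7,000; $6,300; $5,600; $4,900; $4,200; $3,500; $2,800; $2,100; $1,400; $700

Depreciable base = $48,900 − $10,400 = $38,500.
Sum of the years' digits = 10+9+8+7+6+5+4+3+2+1 = 55.
Year 1: $38,500 × 10/55 = $7,000. Book value $41,900.
Year 2: $38,500 × 9/55 = $6,300. Book value $35,600.
Year 3: $38,500 × 8/55 = $5,600. Book value $30,000.
Year 4: $38,500 × 7/55 = $4,900. Book value $25,100.
Year 5: $38,500 × 6/55 = $4,200. Book value $20,900.
Year 6: $38,500 × 5/55 = $3,500. Book value $17,400.
Year 7: $38,500 × 4/55 = $2,800. Book value $14,600.
Year 8: $38,500 × 3/55 = $2,100. Book value $12,500.
Year 9: $38,500 × 2/55 = $1,400. Book value $11,100.
Year 10: $38,500 × 1/55 = $700. Book value $10,400.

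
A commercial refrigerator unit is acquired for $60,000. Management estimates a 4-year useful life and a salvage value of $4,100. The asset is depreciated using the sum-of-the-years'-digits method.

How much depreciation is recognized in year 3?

Depreciable base = $60,000 − $4,100 = $55,900.
Sum of the years' digits = 4+3+2+1 = 10.
Year 1: $55,900 × 4/10 = $22,360. Book value $37,640.
Year 2: $55,900 × 3/10 = $16,770. Book value $20,870.
Year 3: $55,900 × 2/10 = $11,180. Book value $9,690.

$11,180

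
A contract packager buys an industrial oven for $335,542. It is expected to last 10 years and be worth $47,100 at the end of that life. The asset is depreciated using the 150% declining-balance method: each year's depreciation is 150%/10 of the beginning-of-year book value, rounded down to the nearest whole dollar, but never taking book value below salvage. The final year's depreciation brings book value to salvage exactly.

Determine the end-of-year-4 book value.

Depreciable base = $335,542 − $47,100 = $288,442.
Year 1: ⌊$335,542 × 150%/10⌋ = $50,331. Book value $285,211.
Year 2: ⌊$285,211 × 150%/10⌋ = $42,781. Book value $242,430.
Year 3: ⌊$242,430 × 150%/10⌋ = $36,364. Book value $206,066.
Year 4: ⌊$206,066 × 150%/10⌋ = $30,909. Book value $175,157.

$175,157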